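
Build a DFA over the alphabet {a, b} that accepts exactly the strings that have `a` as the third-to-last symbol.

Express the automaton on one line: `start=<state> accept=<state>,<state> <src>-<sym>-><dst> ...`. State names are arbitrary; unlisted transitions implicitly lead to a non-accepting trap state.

start=s0 accept=s7,s8,s9,s10 s0-a->s1 s0-b->s2 s1-a->s3 s1-b->s4 s2-a->s5 s2-b->s6 s3-a->s7 s3-b->s8 s4-a->s9 s4-b->s10 s5-a->s11 s5-b->s12 s6-a->s13 s6-b->s14 s7-a->s7 s7-b->s8 s8-a->s9 s8-b->s10 s9-a->s11 s9-b->s12 s10-a->s13 s10-b->s14 s11-a->s7 s11-b->s8 s12-a->s9 s12-b->s10 s13-a->s11 s13-b->s12 s14-a->s13 s14-b->s14

Because acceptance depends on a position counted from the end, the machine has to buffer the most recent 3 symbols. Make each state the string of the last up-to-3 symbols read; on input `x` shift the window left and append `x`. Accept when the buffered window has length 3 and begins with `a`.
A 15-state machine:
          a    b  
>  s0     s1   s2 
   s1     s3   s4 
   s2     s5   s6 
   s3     s7   s8 
   s4     s9  s10 
   s5    s11  s12 
   s6    s13  s14 
 * s7     s7   s8 
 * s8     s9  s10 
 * s9    s11  s12 
 * s10   s13  s14 
   s11    s7   s8 
   s12    s9  s10 
   s13   s11  s12 
   s14   s13  s14 
(> = start, * = accepting)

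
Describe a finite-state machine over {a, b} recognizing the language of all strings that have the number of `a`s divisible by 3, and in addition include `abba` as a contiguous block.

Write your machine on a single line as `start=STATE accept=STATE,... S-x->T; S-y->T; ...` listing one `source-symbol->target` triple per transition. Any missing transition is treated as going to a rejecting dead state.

Run two small machines in parallel and take their product. One (3 states) tracks the count of `a`s modulo 3; the other (5 states) tracks whether and how much of `abba` has been seen. Each combined state is a pair, one component from each; accept when both components accept.
15 states suffice.
          a    b  
>  q0     q1   q0 
   q1     q2   q3 
   q2     q4   q5 
   q3     q2   q6 
   q4     q1   q7 
   q5     q4   q8 
   q6     q9  q10 
   q7     q1  q11 
   q8    q12  q13 
   q9    q12   q9 
   q10    q2  q10 
   q11   q14   q0 
 * q12   q14  q12 
   q13    q4  q13 
   q14    q9  q14 
(> = start, * = accepting)

start=q0; accept=q12; q0-a->q1; q0-b->q0; q1-a->q2; q1-b->q3; q2-a->q4; q2-b->q5; q3-a->q2; q3-b->q6; q4-a->q1; q4-b->q7; q5-a->q4; q5-b->q8; q6-a->q9; q6-b->q10; q7-a->q1; q7-b->q11; q8-a->q12; q8-b->q13; q9-a->q12; q9-b->q9; q10-a->q2; q10-b->q10; q11-a->q14; q11-b->q0; q12-a->q14; q12-b->q12; q13-a->q4; q13-b->q13; q14-a->q9; q14-b->q14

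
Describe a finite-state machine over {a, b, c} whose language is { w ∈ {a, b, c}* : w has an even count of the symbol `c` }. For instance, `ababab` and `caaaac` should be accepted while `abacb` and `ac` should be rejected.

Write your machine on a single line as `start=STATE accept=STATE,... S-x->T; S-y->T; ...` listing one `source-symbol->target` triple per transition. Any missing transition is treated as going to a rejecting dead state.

start=q0; accept=q0; q0-a->q0; q0-b->q0; q0-c->q1; q1-a->q1; q1-b->q1; q1-c->q0

Keep the running count of `c`s modulo 2: each `c` advances along the cycle q0 → q1 → q0 while other symbols loop. Accept at q0.
A 2-state machine:
        a   b   c  
>* q0   q0  q0  q1 
   q1   q1  q1  q0 
(> = start, * = accepting)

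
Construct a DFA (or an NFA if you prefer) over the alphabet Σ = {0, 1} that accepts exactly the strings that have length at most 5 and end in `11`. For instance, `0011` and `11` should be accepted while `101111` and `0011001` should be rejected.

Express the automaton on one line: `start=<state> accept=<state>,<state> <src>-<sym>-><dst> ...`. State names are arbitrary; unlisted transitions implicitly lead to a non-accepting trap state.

start=q0 accept=q5,q8,q11,q12 q0-0->q1 q0-1->q2 q1-0->q3 q1-1->q4 q2-0->q3 q2-1->q5 q3-0->q6 q3-1->q7 q4-0->q6 q4-1->q8 q5-0->q6 q5-1->q8 q6-0->q9 q6-1->q10 q7-0->q9 q7-1->q11 q8-0->q9 q8-1->q11 q9-0->q9 q9-1->q9 q10-0->q9 q10-1->q12 q11-0->q9 q11-1->q12 q12-0->q9 q12-1->q9

Run two small machines in parallel and take their product. One (7 states) tracks the input length, saturating at 6; the other (3 states) tracks how much of the suffix `11` has currently been matched. Each combined state is a pair, one component from each; accept when both components accept. After merging equivalent states the machine shrinks.
          0    1  
>  q0     q1   q2 
   q1     q3   q4 
   q2     q3   q5 
   q3     q6   q7 
   q4     q6   q8 
 * q5     q6   q8 
   q6     q9  q10 
   q7     q9  q11 
 * q8     q9  q11 
   q9     q9   q9 
   q10    q9  q12 
 * q11    q9  q12 
 * q12    q9   q9 
(> = start, * = accepting)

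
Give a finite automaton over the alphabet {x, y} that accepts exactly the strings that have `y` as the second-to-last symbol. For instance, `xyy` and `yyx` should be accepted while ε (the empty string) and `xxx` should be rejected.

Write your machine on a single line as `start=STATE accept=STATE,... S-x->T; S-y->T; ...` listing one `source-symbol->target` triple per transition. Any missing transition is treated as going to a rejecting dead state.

A DFA must remember the last 2 symbols (since which symbol is second-to-last isn't known until the input ends). Use one state per possible window of the last ≤2 symbols; accept from those whose window starts with `y`.
With 7 states:
       x  y 
>  A   B  C 
   B   D  E 
   C   F  G 
   D   D  E 
   E   F  G 
 * F   D  E 
 * G   F  G 
(> = start, * = accepting)

start=A; accept=F,G; A-x->B; A-y->C; B-x->D; B-y->E; C-x->F; C-y->G; D-x->D; D-y->E; E-x->F; E-y->G; F-x->D; F-y->E; G-x->F; G-y->G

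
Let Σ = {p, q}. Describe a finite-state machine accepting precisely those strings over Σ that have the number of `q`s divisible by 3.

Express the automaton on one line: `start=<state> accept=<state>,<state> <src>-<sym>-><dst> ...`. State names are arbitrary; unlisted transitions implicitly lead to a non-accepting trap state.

Keep the running count of `q`s modulo 3: each `q` advances along the cycle A → B → C → A while other symbols loop. Accept at A.
With 3 states:
       p  q 
>* A   A  B 
   B   B  C 
   C   C  A 
(> = start, * = accepting)

start=A accept=A A-p->A A-q->B B-p->B B-q->C C-p->C C-q->A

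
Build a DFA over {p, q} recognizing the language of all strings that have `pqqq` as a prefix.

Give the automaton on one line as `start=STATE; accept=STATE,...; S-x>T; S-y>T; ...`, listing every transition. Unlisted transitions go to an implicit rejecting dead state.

start=S0; accept=S4; S0-p>S1; S0-q>S5; S1-p>S5; S1-q>S2; S2-p>S5; S2-q>S3; S3-p>S5; S3-q>S4; S4-p>S4; S4-q>S4; S5-p>S5; S5-q>S5

Check the first 4 symbols one by one: S0 through S3 record how many have matched `pqqq` so far; any wrong symbol goes to the dead state S5. After all 4 match we enter the accepting sink S4.
With 6 states:
        p   q  
>  S0   S1  S5 
   S1   S5  S2 
   S2   S5  S3 
   S3   S5  S4 
 * S4   S4  S4 
   S5   S5  S5 
(> = start, * = accepting)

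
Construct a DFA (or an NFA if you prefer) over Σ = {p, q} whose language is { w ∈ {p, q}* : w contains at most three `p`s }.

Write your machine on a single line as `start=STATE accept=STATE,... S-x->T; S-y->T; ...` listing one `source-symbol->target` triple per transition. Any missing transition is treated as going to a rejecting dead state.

start=s0; accept=s0,s1,s2,s3; s0-p->s1; s0-q->s0; s1-p->s2; s1-q->s1; s2-p->s3; s2-q->s2; s3-p->s4; s3-q->s3; s4-p->s4; s4-q->s4

Only the number of `p`s matters, and only up to 4. Make a chain s0 → s1 → s2 → s3 → s4 advanced by each `p` (with s4 absorbing); every other symbol self-loops. The accepting set is {s0, s1, s2, s3}.
A 5-state machine:
        p   q  
>* s0   s1  s0 
 * s1   s2  s1 
 * s2   s3  s2 
 * s3   s4  s3 
   s4   s4  s4 
(> = start, * = accepting)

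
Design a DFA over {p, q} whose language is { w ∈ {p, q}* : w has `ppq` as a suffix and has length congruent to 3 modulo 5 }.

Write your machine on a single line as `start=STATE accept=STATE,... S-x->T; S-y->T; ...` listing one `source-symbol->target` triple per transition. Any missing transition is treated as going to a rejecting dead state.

start=A; accept=G; A-p->B; A-q->C; B-p->D; B-q->E; C-p->E; C-q->E; D-p->F; D-q->G; E-p->F; E-q->F; F-p->H; F-q->H; G-p->H; G-q->H; H-p->A; H-q->A

Run two small machines in parallel and take their product. One (4 states) tracks how much of the suffix `ppq` has currently been matched; the other (5 states) tracks the input length modulo 5. Each combined state is a pair, one component from each; accept when both components accept. Minimizing collapses redundant product states.
       p  q 
>  A   B  C 
   B   D  E 
   C   E  E 
   D   F  G 
   E   F  F 
   F   H  H 
 * G   H  H 
   H   A  A 
(> = start, * = accepting)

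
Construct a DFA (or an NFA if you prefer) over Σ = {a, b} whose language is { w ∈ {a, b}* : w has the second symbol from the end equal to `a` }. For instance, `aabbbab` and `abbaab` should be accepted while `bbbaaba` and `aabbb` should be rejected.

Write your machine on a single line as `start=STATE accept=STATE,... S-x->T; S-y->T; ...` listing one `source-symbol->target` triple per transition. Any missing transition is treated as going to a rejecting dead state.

A DFA must remember the last 2 symbols (since which symbol is second-to-last isn't known until the input ends). Use one state per possible window of the last ≤2 symbols; accept from those whose window starts with `a`.
        a   b  
>  q0   q1  q2 
   q1   q3  q4 
   q2   q5  q6 
 * q3   q3  q4 
 * q4   q5  q6 
   q5   q3  q4 
   q6   q5  q6 
(> = start, * = accepting)

start=q0; accept=q3,q4; q0-a->q1; q0-b->q2; q1-a->q3; q1-b->q4; q2-a->q5; q2-b->q6; q3-a->q3; q3-b->q4; q4-a->q5; q4-b->q6; q5-a->q3; q5-b->q4; q6-a->q5; q6-b->q6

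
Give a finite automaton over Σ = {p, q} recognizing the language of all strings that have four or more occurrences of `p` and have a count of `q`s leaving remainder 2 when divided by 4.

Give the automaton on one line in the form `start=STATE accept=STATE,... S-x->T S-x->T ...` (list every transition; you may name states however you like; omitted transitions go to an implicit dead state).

Build one automaton per condition and run them in lockstep. One (6 states) tracks the count of `p`s, saturating at 5; the other (4 states) tracks the count of `q`s modulo 4. Each combined state is a pair, one component from each; accept when both components accept. Minimizing collapses redundant product states.
With 20 states:
          p    q  
>  S0     S1   S2 
   S1     S3   S4 
   S2     S4   S5 
   S3     S6   S7 
   S4     S7   S8 
   S5     S8   S9 
   S6    S10  S11 
   S7    S11  S12 
   S8    S12  S13 
   S9    S13   S0 
   S10   S10  S14 
   S11   S14  S15 
   S12   S15  S16 
   S13   S16   S1 
   S14   S14  S17 
   S15   S17  S18 
   S16   S18   S3 
 * S17   S17  S19 
   S18   S19   S6 
   S19   S19  S10 
(> = start, * = accepting)

start=S0 accept=S17 S0-p->S1 S0-q->S2 S1-p->S3 S1-q->S4 S2-p->S4 S2-q->S5 S3-p->S6 S3-q->S7 S4-p->S7 S4-q->S8 S5-p->S8 S5-q->S9 S6-p->S10 S6-q->S11 S7-p->S11 S7-q->S12 S8-p->S12 S8-q->S13 S9-p->S13 S9-q->S0 S10-p->S10 S10-q->S14 S11-p->S14 S11-q->S15 S12-p->S15 S12-q->S16 S13-p->S16 S13-q->S1 S14-p->S14 S14-q->S17 S15-p->S17 S15-q->S18 S16-p->S18 S16-q->S3 S17-p->S17 S17-q->S19 S18-p->S19 S18-q->S6 S19-p->S19 S19-q->S10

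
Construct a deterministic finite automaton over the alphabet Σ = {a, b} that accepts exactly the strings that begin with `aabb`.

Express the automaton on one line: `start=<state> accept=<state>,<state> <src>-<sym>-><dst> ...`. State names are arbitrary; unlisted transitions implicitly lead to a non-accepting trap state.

Walk along `aabb` while the input agrees: from s0 take `a` to s1, and so on. Any deviation drops to the rejecting sink s5. Once s4 is reached the prefix is confirmed and every continuation is accepted.
6 states suffice.
        a   b  
>  s0   s1  s5 
   s1   s2  s5 
   s2   s5  s3 
   s3   s5  s4 
 * s4   s4  s4 
   s5   s5  s5 
(> = start, * = accepting)

start=s0 accept=s4 s0-a->s1 s0-b->s5 s1-a->s2 s1-b->s5 s2-a->s5 s2-b->s3 s3-a->s5 s3-b->s4 s4-a->s4 s4-b->s4 s5-a->s5 s5-b->s5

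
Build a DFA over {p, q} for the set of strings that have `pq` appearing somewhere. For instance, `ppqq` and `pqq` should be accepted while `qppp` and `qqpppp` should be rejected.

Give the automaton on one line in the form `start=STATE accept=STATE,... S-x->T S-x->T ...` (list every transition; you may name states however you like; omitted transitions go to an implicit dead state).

Track how much of `pq` has been matched so far: state S0 is no progress, S2 is the absorbing accept state reached once `pq` has occurred. Intermediate states record partial matches; on a mismatch, fall back to the longest reusable overlap.
        p   q  
>  S0   S1  S0 
   S1   S1  S2 
 * S2   S2  S2 
(> = start, * = accepting)

start=S0 accept=S2 S0-p->S1 S0-q->S0 S1-p->S1 S1-q->S2 S2-p->S2 S2-q->S2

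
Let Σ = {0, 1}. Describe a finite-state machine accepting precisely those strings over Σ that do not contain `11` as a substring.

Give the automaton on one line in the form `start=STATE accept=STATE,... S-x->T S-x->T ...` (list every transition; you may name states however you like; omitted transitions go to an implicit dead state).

start=q0 accept=q0,q1 q0-0->q0 q0-1->q1 q1-0->q0 q1-1->q2 q2-0->q2 q2-1->q2

This is the complement of 'contains `11`'. Use the same substring-matching states — q0 through q2 holding how much of `11` has just been matched — but flip the accepting set: everything except the trap q2 accepts.
With 3 states:
        0   1  
>* q0   q0  q1 
 * q1   q0  q2 
   q2   q2  q2 
(> = start, * = accepting)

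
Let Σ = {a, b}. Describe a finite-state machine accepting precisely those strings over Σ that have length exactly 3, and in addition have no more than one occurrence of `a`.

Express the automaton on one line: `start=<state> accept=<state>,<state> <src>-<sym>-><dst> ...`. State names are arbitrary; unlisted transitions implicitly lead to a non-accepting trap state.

Build one automaton per condition and run them in lockstep. The first has 5 states tracking the input length, saturating at 4; the second has 3 states tracking the count of `a`s, saturating at 2. A product state is a pair (one from each), accepting exactly when both do.
With 12 states:
          a    b  
>  s0     s1   s2 
   s1     s3   s4 
   s2     s4   s5 
   s3     s6   s6 
   s4     s6   s7 
   s5     s7   s8 
   s6     s9   s9 
 * s7     s9  s10 
 * s8    s10  s11 
   s9     s9   s9 
   s10    s9  s10 
   s11   s10  s11 
(> = start, * = accepting)

start=s0 accept=s7,s8 s0-a->s1 s0-b->s2 s1-a->s3 s1-b->s4 s2-a->s4 s2-b->s5 s3-a->s6 s3-b->s6 s4-a->s6 s4-b->s7 s5-a->s7 s5-b->s8 s6-a->s9 s6-b->s9 s7-a->s9 s7-b->s10 s8-a->s10 s8-b->s11 s9-a->s9 s9-b->s9 s10-a->s9 s10-b->s10 s11-a->s10 s11-b->s11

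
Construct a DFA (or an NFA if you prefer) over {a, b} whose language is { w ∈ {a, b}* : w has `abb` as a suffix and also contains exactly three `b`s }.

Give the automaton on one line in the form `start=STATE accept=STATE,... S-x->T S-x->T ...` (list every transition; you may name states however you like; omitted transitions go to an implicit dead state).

Run two small machines in parallel and take their product. The first has 4 states tracking how much of the suffix `abb` has currently been matched; the second has 5 states tracking the count of `b`s, saturating at 4. A product state is a pair (one from each), accepting exactly when both do.
With 17 states:
          a    b  
>  q0     q1   q2 
   q1     q1   q3 
   q2     q4   q5 
   q3     q4   q6 
   q4     q4   q7 
   q5     q8   q9 
   q6     q8   q9 
   q7     q8  q10 
   q8     q8  q11 
   q9    q12  q13 
 * q10   q12  q13 
   q11   q12  q14 
   q12   q12  q15 
   q13   q16  q13 
   q14   q16  q13 
   q15   q16  q14 
   q16   q16  q15 
(> = start, * = accepting)

start=q0 accept=q10 q0-a->q1 q0-b->q2 q1-a->q1 q1-b->q3 q2-a->q4 q2-b->q5 q3-a->q4 q3-b->q6 q4-a->q4 q4-b->q7 q5-a->q8 q5-b->q9 q6-a->q8 q6-b->q9 q7-a->q8 q7-b->q10 q8-a->q8 q8-b->q11 q9-a->q12 q9-b->q13 q10-a->q12 q10-b->q13 q11-a->q12 q11-b->q14 q12-a->q12 q12-b->q15 q13-a->q16 q13-b->q13 q14-a->q16 q14-b->q13 q15-a->q16 q15-b->q14 q16-a->q16 q16-b->q15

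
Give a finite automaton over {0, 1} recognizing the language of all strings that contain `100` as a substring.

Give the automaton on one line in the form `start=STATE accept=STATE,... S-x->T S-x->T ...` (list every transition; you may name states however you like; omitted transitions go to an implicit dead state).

start=A accept=D A-0->A A-1->B B-0->C B-1->B C-0->D C-1->B D-0->D D-1->D

Track how much of `100` has been matched so far: state A is no progress, D is the absorbing accept state reached once `100` has occurred. Intermediate states record partial matches; on a mismatch, fall back to the longest reusable overlap.
With 4 states:
       0  1 
>  A   A  B 
   B   C  B 
   C   D  B 
 * D   D  D 
(> = start, * = accepting)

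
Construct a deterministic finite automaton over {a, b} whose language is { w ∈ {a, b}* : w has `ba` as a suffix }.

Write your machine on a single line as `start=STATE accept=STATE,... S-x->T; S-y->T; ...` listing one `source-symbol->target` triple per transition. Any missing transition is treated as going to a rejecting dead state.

start=s0; accept=s2; s0-a->s0; s0-b->s1; s1-a->s2; s1-b->s1; s2-a->s0; s2-b->s1

Remember how much of `ba` the current input suffix matches. State s0 means no match yet; s1 means the last symbol is `b`; s2 means the last 2 symbols are `ba`. Only s2 accepts. On a mismatch, fall back to the longest proper suffix that is still a prefix of `ba`.
With 3 states:
        a   b  
>  s0   s0  s1 
   s1   s2  s1 
 * s2   s0  s1 
(> = start, * = accepting)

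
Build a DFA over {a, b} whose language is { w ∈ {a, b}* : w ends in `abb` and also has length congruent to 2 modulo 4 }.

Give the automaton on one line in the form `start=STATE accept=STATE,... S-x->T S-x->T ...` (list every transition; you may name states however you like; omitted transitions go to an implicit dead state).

start=s0 accept=s15 s0-a->s1 s0-b->s2 s1-a->s3 s1-b->s4 s2-a->s3 s2-b->s5 s3-a->s6 s3-b->s7 s4-a->s6 s4-b->s8 s5-a->s6 s5-b->s9 s6-a->s10 s6-b->s11 s7-a->s10 s7-b->s12 s8-a->s10 s8-b->s0 s9-a->s10 s9-b->s0 s10-a->s1 s10-b->s13 s11-a->s1 s11-b->s14 s12-a->s1 s12-b->s2 s13-a->s3 s13-b->s15 s14-a->s3 s14-b->s5 s15-a->s6 s15-b->s9

Run two small machines in parallel and take their product. One (4 states) tracks how much of the suffix `abb` has currently been matched; the other (4 states) tracks the input length modulo 4. Each combined state is a pair, one component from each; accept when both components accept.
A 16-state machine:
          a    b  
>  s0     s1   s2 
   s1     s3   s4 
   s2     s3   s5 
   s3     s6   s7 
   s4     s6   s8 
   s5     s6   s9 
   s6    s10  s11 
   s7    s10  s12 
   s8    s10   s0 
   s9    s10   s0 
   s10    s1  s13 
   s11    s1  s14 
   s12    s1   s2 
   s13    s3  s15 
   s14    s3   s5 
 * s15    s6   s9 
(> = start, * = accepting)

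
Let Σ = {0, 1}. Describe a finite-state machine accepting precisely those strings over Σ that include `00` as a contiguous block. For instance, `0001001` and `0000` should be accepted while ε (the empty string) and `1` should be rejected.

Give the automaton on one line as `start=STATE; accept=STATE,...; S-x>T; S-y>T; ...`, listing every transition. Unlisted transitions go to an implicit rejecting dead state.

start=q0; accept=q2; q0-0>q1; q0-1>q0; q1-0>q2; q1-1>q0; q2-0>q2; q2-1>q2

States q0..q1 record the length of the longest prefix of `00` that matches the current input suffix. Reaching q2 means `00` has been seen, and we stay there forever. Accept from q2.
A 3-state machine:
        0   1  
>  q0   q1  q0 
   q1   q2  q0 
 * q2   q2  q2 
(> = start, * = accepting)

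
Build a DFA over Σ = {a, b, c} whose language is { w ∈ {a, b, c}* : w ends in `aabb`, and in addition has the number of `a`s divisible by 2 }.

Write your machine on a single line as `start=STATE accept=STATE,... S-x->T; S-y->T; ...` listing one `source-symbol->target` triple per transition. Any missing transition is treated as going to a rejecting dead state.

Build one automaton per condition and run them in lockstep. One (5 states) tracks how much of the suffix `aabb` has currently been matched; the other (2 states) tracks the count of `a`s modulo 2. Each combined state is a pair, one component from each; accept when both components accept.
A 10-state machine:
        a   b   c  
>  S0   S1  S0  S0 
   S1   S2  S3  S3 
   S2   S4  S5  S0 
   S3   S6  S3  S3 
   S4   S2  S7  S3 
   S5   S1  S8  S0 
   S6   S4  S0  S0 
   S7   S6  S9  S3 
 * S8   S1  S0  S0 
   S9   S6  S3  S3 
(> = start, * = accepting)

start=S0; accept=S8; S0-a->S1; S0-b->S0; S0-c->S0; S1-a->S2; S1-b->S3; S1-c->S3; S2-a->S4; S2-b->S5; S2-c->S0; S3-a->S6; S3-b->S3; S3-c->S3; S4-a->S2; S4-b->S7; S4-c->S3; S5-a->S1; S5-b->S8; S5-c->S0; S6-a->S4; S6-b->S0; S6-c->S0; S7-a->S6; S7-b->S9; S7-c->S3; S8-a->S1; S8-b->S0; S8-c->S0; S9-a->S6; S9-b->S3; S9-c->S3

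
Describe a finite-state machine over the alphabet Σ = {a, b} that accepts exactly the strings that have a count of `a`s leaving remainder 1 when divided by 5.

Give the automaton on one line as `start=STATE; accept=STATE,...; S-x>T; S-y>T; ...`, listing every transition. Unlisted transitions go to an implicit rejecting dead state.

The only thing that matters is how many `a`s have appeared, reduced mod 5. Use one state per residue: q0 for 0, …, q4 for 4. Reading `a` moves to the next residue; anything else stays put. q1 is accepting.
A 5-state machine:
        a   b  
>  q0   q1  q0 
 * q1   q2  q1 
   q2   q3  q2 
   q3   q4  q3 
   q4   q0  q4 
(> = start, * = accepting)

start=q0; accept=q1; q0-a>q1; q0-b>q0; q1-a>q2; q1-b>q1; q2-a>q3; q2-b>q2; q3-a>q4; q3-b>q3; q4-a>q0; q4-b>q4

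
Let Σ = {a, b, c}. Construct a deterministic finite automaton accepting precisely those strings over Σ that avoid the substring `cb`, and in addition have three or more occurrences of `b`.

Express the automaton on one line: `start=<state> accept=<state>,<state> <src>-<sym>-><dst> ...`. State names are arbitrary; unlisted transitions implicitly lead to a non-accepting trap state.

start=q0 accept=q6,q9,q10,q12 q0-a->q0 q0-b->q1 q0-c->q2 q1-a->q1 q1-b->q3 q1-c->q4 q2-a->q0 q2-b->q5 q2-c->q2 q3-a->q3 q3-b->q6 q3-c->q7 q4-a->q1 q4-b->q8 q4-c->q4 q5-a->q5 q5-b->q8 q5-c->q5 q6-a->q6 q6-b->q9 q6-c->q10 q7-a->q3 q7-b->q11 q7-c->q7 q8-a->q8 q8-b->q11 q8-c->q8 q9-a->q9 q9-b->q9 q9-c->q12 q10-a->q6 q10-b->q13 q10-c->q10 q11-a->q11 q11-b->q13 q11-c->q11 q12-a->q9 q12-b->q13 q12-c->q12 q13-a->q13 q13-b->q13 q13-c->q13

Handle the two conditions separately and then intersect. The first has 3 states tracking partial matches of the forbidden pattern `cb`; the second has 5 states tracking the count of `b`s, saturating at 4. A product state is a pair (one from each), accepting exactly when both do.
          a    b    c  
>  q0     q0   q1   q2 
   q1     q1   q3   q4 
   q2     q0   q5   q2 
   q3     q3   q6   q7 
   q4     q1   q8   q4 
   q5     q5   q8   q5 
 * q6     q6   q9  q10 
   q7     q3  q11   q7 
   q8     q8  q11   q8 
 * q9     q9   q9  q12 
 * q10    q6  q13  q10 
   q11   q11  q13  q11 
 * q12    q9  q13  q12 
   q13   q13  q13  q13 
(> = start, * = accepting)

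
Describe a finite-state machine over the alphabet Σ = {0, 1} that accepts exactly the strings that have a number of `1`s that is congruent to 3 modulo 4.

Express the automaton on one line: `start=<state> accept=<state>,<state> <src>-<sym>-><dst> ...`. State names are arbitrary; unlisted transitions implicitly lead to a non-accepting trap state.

start=A accept=D A-0->A A-1->B B-0->B B-1->C C-0->C C-1->D D-0->D D-1->A

The only thing that matters is how many `1`s have appeared, reduced mod 4. Use one state per residue: A for 0, …, D for 3. Reading `1` moves to the next residue; anything else stays put. D is accepting.
A 4-state machine:
       0  1 
>  A   A  B 
   B   B  C 
   C   C  D 
 * D   D  A 
(> = start, * = accepting)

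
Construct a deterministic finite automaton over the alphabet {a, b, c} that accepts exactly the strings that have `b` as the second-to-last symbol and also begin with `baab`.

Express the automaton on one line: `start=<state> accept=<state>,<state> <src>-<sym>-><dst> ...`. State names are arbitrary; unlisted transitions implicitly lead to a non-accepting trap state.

Build one automaton per condition and run them in lockstep. One (13 states) tracks the last 2 symbols read; the other (6 states) tracks whether the input so far still matches the prefix `baab`. Each combined state is a pair, one component from each; accept when both components accept.
With 24 states:
          a    b    c  
>  S0     S1   S2   S3 
   S1     S4   S5   S6 
   S2     S7   S8   S9 
   S3    S10  S11  S12 
   S4     S4   S5   S6 
   S5    S13   S8   S9 
   S6    S10  S11  S12 
   S7    S14   S5   S6 
   S8    S13   S8   S9 
   S9    S10  S11  S12 
   S10    S4   S5   S6 
   S11   S13   S8   S9 
   S12   S10  S11  S12 
   S13    S4   S5   S6 
   S14    S4  S15   S6 
   S15   S16  S17  S18 
 * S16   S19  S15  S20 
 * S17   S16  S17  S18 
 * S18   S21  S22  S23 
   S19   S19  S15  S20 
   S20   S21  S22  S23 
   S21   S19  S15  S20 
   S22   S16  S17  S18 
   S23   S21  S22  S23 
(> = start, * = accepting)

start=S0 accept=S16,S17,S18 S0-a->S1 S0-b->S2 S0-c->S3 S1-a->S4 S1-b->S5 S1-c->S6 S2-a->S7 S2-b->S8 S2-c->S9 S3-a->S10 S3-b->S11 S3-c->S12 S4-a->S4 S4-b->S5 S4-c->S6 S5-a->S13 S5-b->S8 S5-c->S9 S6-a->S10 S6-b->S11 S6-c->S12 S7-a->S14 S7-b->S5 S7-c->S6 S8-a->S13 S8-b->S8 S8-c->S9 S9-a->S10 S9-b->S11 S9-c->S12 S10-a->S4 S10-b->S5 S10-c->S6 S11-a->S13 S11-b->S8 S11-c->S9 S12-a->S10 S12-b->S11 S12-c->S12 S13-a->S4 S13-b->S5 S13-c->S6 S14-a->S4 S14-b->S15 S14-c->S6 S15-a->S16 S15-b->S17 S15-c->S18 S16-a->S19 S16-b->S15 S16-c->S20 S17-a->S16 S17-b->S17 S17-c->S18 S18-a->S21 S18-b->S22 S18-c->S23 S19-a->S19 S19-b->S15 S19-c->S20 S20-a->S21 S20-b->S22 S20-c->S23 S21-a->S19 S21-b->S15 S21-c->S20 S22-a->S16 S22-b->S17 S22-c->S18 S23-a->S21 S23-b->S22 S23-c->S23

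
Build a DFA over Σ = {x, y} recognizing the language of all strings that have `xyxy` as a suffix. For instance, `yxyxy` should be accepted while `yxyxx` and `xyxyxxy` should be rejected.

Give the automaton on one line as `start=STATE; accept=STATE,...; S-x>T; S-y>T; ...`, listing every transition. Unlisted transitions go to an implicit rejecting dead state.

start=A; accept=E; A-x>B; A-y>A; B-x>B; B-y>C; C-x>D; C-y>A; D-x>B; D-y>E; E-x>D; E-y>A

Remember how much of `xyxy` the current input suffix matches. State A means no match yet; B means the last symbol is `x`; C means the last 2 symbols are `xy`; D means the last 3 symbols are `xyx`; E means the last 4 symbols are `xyxy`. Only E accepts. On a mismatch, fall back to the longest proper suffix that is still a prefix of `xyxy`.
5 states suffice.
       x  y 
>  A   B  A 
   B   B  C 
   C   D  A 
   D   B  E 
 * E   D  A 
(> = start, * = accepting)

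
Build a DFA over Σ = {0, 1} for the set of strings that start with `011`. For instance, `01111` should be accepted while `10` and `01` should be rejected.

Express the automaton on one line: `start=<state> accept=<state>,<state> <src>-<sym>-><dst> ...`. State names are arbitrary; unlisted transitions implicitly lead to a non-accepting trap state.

start=q0 accept=q3 q0-0->q1 q0-1->q4 q1-0->q4 q1-1->q2 q2-0->q4 q2-1->q3 q3-0->q3 q3-1->q3 q4-0->q4 q4-1->q4

Walk along `011` while the input agrees: from q0 take `0` to q1, and so on. Any deviation drops to the rejecting sink q4. Once q3 is reached the prefix is confirmed and every continuation is accepted.
With 5 states:
        0   1  
>  q0   q1  q4 
   q1   q4  q2 
   q2   q4  q3 
 * q3   q3  q3 
   q4   q4  q4 
(> = start, * = accepting)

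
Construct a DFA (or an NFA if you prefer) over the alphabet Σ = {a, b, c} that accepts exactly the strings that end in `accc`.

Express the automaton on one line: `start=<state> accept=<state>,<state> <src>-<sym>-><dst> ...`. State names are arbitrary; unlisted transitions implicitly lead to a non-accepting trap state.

start=S0 accept=S4 S0-a->S1 S0-b->S0 S0-c->S0 S1-a->S1 S1-b->S0 S1-c->S2 S2-a->S1 S2-b->S0 S2-c->S3 S3-a->S1 S3-b->S0 S3-c->S4 S4-a->S1 S4-b->S0 S4-c->S0

Remember how much of `accc` the current input suffix matches. State S0 means no match yet; S1 means the last symbol is `a`; S2 means the last 2 symbols are `ac`; S3 means the last 3 symbols are `acc`; S4 means the last 4 symbols are `accc`. Only S4 accepts. On a mismatch, fall back to the longest proper suffix that is still a prefix of `accc`.
        a   b   c  
>  S0   S1  S0  S0 
   S1   S1  S0  S2 
   S2   S1  S0  S3 
   S3   S1  S0  S4 
 * S4   S1  S0  S0 
(> = start, * = accepting)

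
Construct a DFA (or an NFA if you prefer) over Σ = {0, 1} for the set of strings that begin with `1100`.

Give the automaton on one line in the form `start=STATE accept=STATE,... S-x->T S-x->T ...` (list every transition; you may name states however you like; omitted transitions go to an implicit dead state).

Walk along `1100` while the input agrees: from s0 take `1` to s1, and so on. Any deviation drops to the rejecting sink s5. Once s4 is reached the prefix is confirmed and every continuation is accepted.
        0   1  
>  s0   s5  s1 
   s1   s5  s2 
   s2   s3  s5 
   s3   s4  s5 
 * s4   s4  s4 
   s5   s5  s5 
(> = start, * = accepting)

start=s0 accept=s4 s0-0->s5 s0-1->s1 s1-0->s5 s1-1->s2 s2-0->s3 s2-1->s5 s3-0->s4 s3-1->s5 s4-0->s4 s4-1->s4 s5-0->s5 s5-1->s5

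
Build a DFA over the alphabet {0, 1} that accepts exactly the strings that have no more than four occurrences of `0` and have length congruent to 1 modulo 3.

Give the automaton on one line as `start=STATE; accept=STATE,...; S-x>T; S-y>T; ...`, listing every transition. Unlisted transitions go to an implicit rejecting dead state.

start=s0; accept=s1,s2,s9,s10,s11; s0-0>s1; s0-1>s2; s1-0>s3; s1-1>s4; s2-0>s4; s2-1>s5; s3-0>s6; s3-1>s7; s4-0>s7; s4-1>s8; s5-0>s8; s5-1>s0; s6-0>s9; s6-1>s10; s7-0>s10; s7-1>s11; s8-0>s11; s8-1>s1; s9-0>s12; s9-1>s13; s10-0>s13; s10-1>s14; s11-0>s14; s11-1>s3; s12-0>s12; s12-1>s12; s13-0>s12; s13-1>s15; s14-0>s15; s14-1>s6; s15-0>s12; s15-1>s9

Build one automaton per condition and run them in lockstep. The first has 6 states tracking the count of `0`s, saturating at 5; the second has 3 states tracking the input length modulo 3. A product state is a pair (one from each), accepting exactly when both do. After merging equivalent states the machine shrinks.
          0    1  
>  s0     s1   s2 
 * s1     s3   s4 
 * s2     s4   s5 
   s3     s6   s7 
   s4     s7   s8 
   s5     s8   s0 
   s6     s9  s10 
   s7    s10  s11 
   s8    s11   s1 
 * s9    s12  s13 
 * s10   s13  s14 
 * s11   s14   s3 
   s12   s12  s12 
   s13   s12  s15 
   s14   s15   s6 
   s15   s12   s9 
(> = start, * = accepting)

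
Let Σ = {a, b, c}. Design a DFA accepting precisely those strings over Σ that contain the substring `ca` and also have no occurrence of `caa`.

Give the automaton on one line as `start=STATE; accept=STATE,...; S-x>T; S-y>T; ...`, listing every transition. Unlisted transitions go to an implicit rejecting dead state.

start=q0; accept=q2,q4,q5; q0-a>q0; q0-b>q0; q0-c>q1; q1-a>q2; q1-b>q0; q1-c>q1; q2-a>q3; q2-b>q4; q2-c>q5; q3-a>q3; q3-b>q3; q3-c>q3; q4-a>q4; q4-b>q4; q4-c>q5; q5-a>q2; q5-b>q4; q5-c>q5

Run two small machines in parallel and take their product. The first has 3 states tracking whether and how much of `ca` has been seen; the second has 4 states tracking partial matches of the forbidden pattern `caa`. A product state is a pair (one from each), accepting exactly when both do.
With 6 states:
        a   b   c  
>  q0   q0  q0  q1 
   q1   q2  q0  q1 
 * q2   q3  q4  q5 
   q3   q3  q3  q3 
 * q4   q4  q4  q5 
 * q5   q2  q4  q5 
(> = start, * = accepting)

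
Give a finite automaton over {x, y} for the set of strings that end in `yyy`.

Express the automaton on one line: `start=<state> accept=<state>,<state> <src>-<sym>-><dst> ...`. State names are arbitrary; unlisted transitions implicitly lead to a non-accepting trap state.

start=s0 accept=s3 s0-x->s0 s0-y->s1 s1-x->s0 s1-y->s2 s2-x->s0 s2-y->s3 s3-x->s0 s3-y->s3

Remember how much of `yyy` the current input suffix matches. State s0 means no match yet; s1 means the last symbol is `y`; s2 means the last 2 symbols are `yy`; s3 means the last 3 symbols are `yyy`. Only s3 accepts. On a mismatch, fall back to the longest proper suffix that is still a prefix of `yyy`.
4 states suffice.
        x   y  
>  s0   s0  s1 
   s1   s0  s2 
   s2   s0  s3 
 * s3   s0  s3 
(> = start, * = accepting)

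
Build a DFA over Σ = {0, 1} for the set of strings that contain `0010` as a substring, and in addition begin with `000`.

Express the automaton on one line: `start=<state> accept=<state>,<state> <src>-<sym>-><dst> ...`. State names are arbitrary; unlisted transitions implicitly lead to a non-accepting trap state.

start=q0 accept=q6 q0-0->q1 q0-1->q2 q1-0->q3 q1-1->q2 q2-0->q2 q2-1->q2 q3-0->q4 q3-1->q2 q4-0->q4 q4-1->q5 q5-0->q6 q5-1->q7 q6-0->q6 q6-1->q6 q7-0->q8 q7-1->q7 q8-0->q4 q8-1->q7

Run two small machines in parallel and take their product. One (5 states) tracks whether and how much of `0010` has been seen; the other (5 states) tracks whether the input so far still matches the prefix `000`. Each combined state is a pair, one component from each; accept when both components accept. After merging equivalent states the machine shrinks.
A 9-state machine:
        0   1  
>  q0   q1  q2 
   q1   q3  q2 
   q2   q2  q2 
   q3   q4  q2 
   q4   q4  q5 
   q5   q6  q7 
 * q6   q6  q6 
   q7   q8  q7 
   q8   q4  q7 
(> = start, * = accepting)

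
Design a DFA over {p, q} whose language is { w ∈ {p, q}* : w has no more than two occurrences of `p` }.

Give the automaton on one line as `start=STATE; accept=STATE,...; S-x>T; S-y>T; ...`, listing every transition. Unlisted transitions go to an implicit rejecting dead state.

start=s0; accept=s0,s1,s2; s0-p>s1; s0-q>s0; s1-p>s2; s1-q>s1; s2-p>s3; s2-q>s2; s3-p>s3; s3-q>s3

Count `p`s, saturating at 3: states s0 through s2 mean 0 through 2 `p`s seen; s3 means more than 2. Each `p` increments (capped at s3); other symbols loop. Accept from {s0, s1, s2}.
        p   q  
>* s0   s1  s0 
 * s1   s2  s1 
 * s2   s3  s2 
   s3   s3  s3 
(> = start, * = accepting)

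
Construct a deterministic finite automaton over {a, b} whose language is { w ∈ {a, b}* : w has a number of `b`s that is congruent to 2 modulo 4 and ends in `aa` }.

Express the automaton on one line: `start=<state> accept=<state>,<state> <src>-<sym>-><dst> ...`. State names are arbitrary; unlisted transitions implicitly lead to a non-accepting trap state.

start=q0 accept=q5 q0-a->q0 q0-b->q1 q1-a->q1 q1-b->q2 q2-a->q3 q2-b->q4 q3-a->q5 q3-b->q4 q4-a->q4 q4-b->q0 q5-a->q5 q5-b->q4

Handle the two conditions separately and then intersect. The first has 4 states tracking the count of `b`s modulo 4; the second has 3 states tracking how much of the suffix `aa` has currently been matched. A product state is a pair (one from each), accepting exactly when both do. Equivalent product states are then merged.
6 states suffice.
        a   b  
>  q0   q0  q1 
   q1   q1  q2 
   q2   q3  q4 
   q3   q5  q4 
   q4   q4  q0 
 * q5   q5  q4 
(> = start, * = accepting)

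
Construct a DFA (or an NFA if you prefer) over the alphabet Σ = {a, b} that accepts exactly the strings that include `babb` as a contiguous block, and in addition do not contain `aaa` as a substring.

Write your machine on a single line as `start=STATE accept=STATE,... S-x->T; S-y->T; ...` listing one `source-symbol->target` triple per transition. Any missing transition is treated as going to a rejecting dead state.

Build one automaton per condition and run them in lockstep. The first has 5 states tracking whether and how much of `babb` has been seen; the second has 4 states tracking partial matches of the forbidden pattern `aaa`. A product state is a pair (one from each), accepting exactly when both do. Minimizing collapses redundant product states.
A 10-state machine:
        a   b  
>  q0   q1  q2 
   q1   q3  q2 
   q2   q4  q2 
   q3   q5  q2 
   q4   q3  q6 
   q5   q5  q5 
   q6   q4  q7 
 * q7   q8  q7 
 * q8   q9  q7 
 * q9   q5  q7 
(> = start, * = accepting)

start=q0; accept=q7,q8,q9; q0-a->q1; q0-b->q2; q1-a->q3; q1-b->q2; q2-a->q4; q2-b->q2; q3-a->q5; q3-b->q2; q4-a->q3; q4-b->q6; q5-a->q5; q5-b->q5; q6-a->q4; q6-b->q7; q7-a->q8; q7-b->q7; q8-a->q9; q8-b->q7; q9-a->q5; q9-b->q7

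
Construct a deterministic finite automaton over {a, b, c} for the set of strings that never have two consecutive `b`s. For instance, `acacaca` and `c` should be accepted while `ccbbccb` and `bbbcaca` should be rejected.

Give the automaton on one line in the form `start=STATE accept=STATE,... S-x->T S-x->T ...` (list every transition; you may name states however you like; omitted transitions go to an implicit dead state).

This is the complement of 'contains `bb`'. Use the same substring-matching states — q0 through q2 holding how much of `bb` has just been matched — but flip the accepting set: everything except the trap q2 accepts.
3 states suffice.
        a   b   c  
>* q0   q0  q1  q0 
 * q1   q0  q2  q0 
   q2   q2  q2  q2 
(> = start, * = accepting)

start=q0 accept=q0,q1 q0-a->q0 q0-b->q1 q0-c->q0 q1-a->q0 q1-b->q2 q1-c->q0 q2-a->q2 q2-b->q2 q2-c->q2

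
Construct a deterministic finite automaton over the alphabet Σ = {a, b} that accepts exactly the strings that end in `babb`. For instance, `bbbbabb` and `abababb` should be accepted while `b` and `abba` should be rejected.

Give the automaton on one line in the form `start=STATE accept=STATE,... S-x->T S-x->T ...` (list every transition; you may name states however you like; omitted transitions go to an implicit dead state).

Remember how much of `babb` the current input suffix matches. State q0 means no match yet; q1 means the last symbol is `b`; q2 means the last 2 symbols are `ba`; q3 means the last 3 symbols are `bab`; q4 means the last 4 symbols are `babb`. Only q4 accepts. On a mismatch, fall back to the longest proper suffix that is still a prefix of `babb`.
        a   b  
>  q0   q0  q1 
   q1   q2  q1 
   q2   q0  q3 
   q3   q2  q4 
 * q4   q2  q1 
(> = start, * = accepting)

start=q0 accept=q4 q0-a->q0 q0-b->q1 q1-a->q2 q1-b->q1 q2-a->q0 q2-b->q3 q3-a->q2 q3-b->q4 q4-a->q2 q4-b->q1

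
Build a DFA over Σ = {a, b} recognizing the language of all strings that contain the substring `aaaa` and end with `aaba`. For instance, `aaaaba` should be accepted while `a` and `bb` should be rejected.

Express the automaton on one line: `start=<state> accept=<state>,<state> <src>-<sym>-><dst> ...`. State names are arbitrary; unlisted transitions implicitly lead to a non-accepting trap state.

Run two small machines in parallel and take their product. The first has 5 states tracking whether and how much of `aaaa` has been seen; the second has 5 states tracking how much of the suffix `aaba` has currently been matched. A product state is a pair (one from each), accepting exactly when both do. Equivalent product states are then merged.
9 states suffice.
        a   b  
>  q0   q1  q0 
   q1   q2  q0 
   q2   q3  q0 
   q3   q4  q0 
   q4   q4  q5 
   q5   q6  q7 
 * q6   q4  q7 
   q7   q8  q7 
   q8   q4  q7 
(> = start, * = accepting)

start=q0 accept=q6 q0-a->q1 q0-b->q0 q1-a->q2 q1-b->q0 q2-a->q3 q2-b->q0 q3-a->q4 q3-b->q0 q4-a->q4 q4-b->q5 q5-a->q6 q5-b->q7 q6-a->q4 q6-b->q7 q7-a->q8 q7-b->q7 q8-a->q4 q8-b->q7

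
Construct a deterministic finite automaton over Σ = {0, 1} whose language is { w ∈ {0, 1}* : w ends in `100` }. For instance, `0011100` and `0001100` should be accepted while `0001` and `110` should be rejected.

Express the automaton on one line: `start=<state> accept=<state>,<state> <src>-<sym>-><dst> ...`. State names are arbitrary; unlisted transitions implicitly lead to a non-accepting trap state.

Remember how much of `100` the current input suffix matches. State q0 means no match yet; q1 means the last symbol is `1`; q2 means the last 2 symbols are `10`; q3 means the last 3 symbols are `100`. Only q3 accepts. On a mismatch, fall back to the longest proper suffix that is still a prefix of `100`.
A 4-state machine:
        0   1  
>  q0   q0  q1 
   q1   q2  q1 
   q2   q3  q1 
 * q3   q0  q1 
(> = start, * = accepting)

start=q0 accept=q3 q0-0->q0 q0-1->q1 q1-0->q2 q1-1->q1 q2-0->q3 q2-1->q1 q3-0->q0 q3-1->q1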